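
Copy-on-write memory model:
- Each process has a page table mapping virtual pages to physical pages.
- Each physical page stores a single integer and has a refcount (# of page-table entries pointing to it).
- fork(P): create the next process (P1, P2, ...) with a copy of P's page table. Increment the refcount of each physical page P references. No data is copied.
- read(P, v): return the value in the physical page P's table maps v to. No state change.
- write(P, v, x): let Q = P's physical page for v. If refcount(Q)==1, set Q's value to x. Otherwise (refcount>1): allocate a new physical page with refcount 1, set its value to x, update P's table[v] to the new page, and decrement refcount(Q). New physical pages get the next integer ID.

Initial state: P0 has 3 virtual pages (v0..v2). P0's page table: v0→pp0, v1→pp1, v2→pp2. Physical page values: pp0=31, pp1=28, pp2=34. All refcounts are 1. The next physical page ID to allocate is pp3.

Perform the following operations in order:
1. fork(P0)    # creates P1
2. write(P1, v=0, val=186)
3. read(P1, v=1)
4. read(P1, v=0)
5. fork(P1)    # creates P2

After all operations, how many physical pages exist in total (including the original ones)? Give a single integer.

Answer: 4

Derivation:
Op 1: fork(P0) -> P1. 3 ppages; refcounts: pp0:2 pp1:2 pp2:2
Op 2: write(P1, v0, 186). refcount(pp0)=2>1 -> COPY to pp3. 4 ppages; refcounts: pp0:1 pp1:2 pp2:2 pp3:1
Op 3: read(P1, v1) -> 28. No state change.
Op 4: read(P1, v0) -> 186. No state change.
Op 5: fork(P1) -> P2. 4 ppages; refcounts: pp0:1 pp1:3 pp2:3 pp3:2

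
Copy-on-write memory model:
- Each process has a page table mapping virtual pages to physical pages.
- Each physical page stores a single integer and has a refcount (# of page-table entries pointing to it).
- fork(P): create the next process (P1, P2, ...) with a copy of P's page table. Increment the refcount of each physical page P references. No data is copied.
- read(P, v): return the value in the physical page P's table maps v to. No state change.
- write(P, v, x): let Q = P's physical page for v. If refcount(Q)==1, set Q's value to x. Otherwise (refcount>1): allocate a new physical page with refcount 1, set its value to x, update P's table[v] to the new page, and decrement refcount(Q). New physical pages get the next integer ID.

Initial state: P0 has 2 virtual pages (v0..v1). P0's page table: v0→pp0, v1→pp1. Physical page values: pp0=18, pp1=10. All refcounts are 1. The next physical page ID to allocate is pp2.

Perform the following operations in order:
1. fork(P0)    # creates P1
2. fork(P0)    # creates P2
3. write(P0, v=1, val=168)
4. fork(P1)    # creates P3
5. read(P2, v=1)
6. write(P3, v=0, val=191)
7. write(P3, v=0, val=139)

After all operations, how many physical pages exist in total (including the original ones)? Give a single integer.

Op 1: fork(P0) -> P1. 2 ppages; refcounts: pp0:2 pp1:2
Op 2: fork(P0) -> P2. 2 ppages; refcounts: pp0:3 pp1:3
Op 3: write(P0, v1, 168). refcount(pp1)=3>1 -> COPY to pp2. 3 ppages; refcounts: pp0:3 pp1:2 pp2:1
Op 4: fork(P1) -> P3. 3 ppages; refcounts: pp0:4 pp1:3 pp2:1
Op 5: read(P2, v1) -> 10. No state change.
Op 6: write(P3, v0, 191). refcount(pp0)=4>1 -> COPY to pp3. 4 ppages; refcounts: pp0:3 pp1:3 pp2:1 pp3:1
Op 7: write(P3, v0, 139). refcount(pp3)=1 -> write in place. 4 ppages; refcounts: pp0:3 pp1:3 pp2:1 pp3:1

Answer: 4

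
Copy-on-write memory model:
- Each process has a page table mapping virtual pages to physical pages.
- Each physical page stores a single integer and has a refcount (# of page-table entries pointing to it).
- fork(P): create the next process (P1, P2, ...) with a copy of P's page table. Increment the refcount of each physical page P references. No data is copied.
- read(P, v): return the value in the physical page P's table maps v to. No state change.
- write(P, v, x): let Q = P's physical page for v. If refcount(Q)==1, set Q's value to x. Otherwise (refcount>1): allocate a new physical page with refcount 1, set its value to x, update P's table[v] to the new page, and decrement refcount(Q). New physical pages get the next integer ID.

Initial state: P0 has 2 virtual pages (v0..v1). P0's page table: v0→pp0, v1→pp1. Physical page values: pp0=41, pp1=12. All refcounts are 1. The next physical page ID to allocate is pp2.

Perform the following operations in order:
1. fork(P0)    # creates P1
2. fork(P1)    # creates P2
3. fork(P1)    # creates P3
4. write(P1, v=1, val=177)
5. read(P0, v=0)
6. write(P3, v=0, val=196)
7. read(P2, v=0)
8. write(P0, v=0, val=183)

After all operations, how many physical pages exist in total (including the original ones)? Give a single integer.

Answer: 5

Derivation:
Op 1: fork(P0) -> P1. 2 ppages; refcounts: pp0:2 pp1:2
Op 2: fork(P1) -> P2. 2 ppages; refcounts: pp0:3 pp1:3
Op 3: fork(P1) -> P3. 2 ppages; refcounts: pp0:4 pp1:4
Op 4: write(P1, v1, 177). refcount(pp1)=4>1 -> COPY to pp2. 3 ppages; refcounts: pp0:4 pp1:3 pp2:1
Op 5: read(P0, v0) -> 41. No state change.
Op 6: write(P3, v0, 196). refcount(pp0)=4>1 -> COPY to pp3. 4 ppages; refcounts: pp0:3 pp1:3 pp2:1 pp3:1
Op 7: read(P2, v0) -> 41. No state change.
Op 8: write(P0, v0, 183). refcount(pp0)=3>1 -> COPY to pp4. 5 ppages; refcounts: pp0:2 pp1:3 pp2:1 pp3:1 pp4:1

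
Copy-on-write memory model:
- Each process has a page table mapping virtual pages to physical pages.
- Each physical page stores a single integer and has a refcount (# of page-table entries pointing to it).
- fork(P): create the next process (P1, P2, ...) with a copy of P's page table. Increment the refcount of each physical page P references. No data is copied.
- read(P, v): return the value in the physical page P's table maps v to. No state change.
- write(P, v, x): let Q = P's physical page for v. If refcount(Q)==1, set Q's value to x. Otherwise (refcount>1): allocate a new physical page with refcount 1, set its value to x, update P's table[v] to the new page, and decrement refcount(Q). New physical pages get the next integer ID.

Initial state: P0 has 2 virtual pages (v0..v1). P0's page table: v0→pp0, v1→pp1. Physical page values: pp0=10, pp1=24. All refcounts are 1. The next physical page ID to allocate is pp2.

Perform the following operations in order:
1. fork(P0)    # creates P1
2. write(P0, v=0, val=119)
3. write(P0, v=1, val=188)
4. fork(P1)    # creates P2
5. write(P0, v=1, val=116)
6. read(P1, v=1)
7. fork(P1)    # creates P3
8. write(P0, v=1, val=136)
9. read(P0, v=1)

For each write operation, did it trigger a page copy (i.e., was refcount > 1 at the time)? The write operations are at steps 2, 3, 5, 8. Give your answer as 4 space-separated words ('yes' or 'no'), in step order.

Op 1: fork(P0) -> P1. 2 ppages; refcounts: pp0:2 pp1:2
Op 2: write(P0, v0, 119). refcount(pp0)=2>1 -> COPY to pp2. 3 ppages; refcounts: pp0:1 pp1:2 pp2:1
Op 3: write(P0, v1, 188). refcount(pp1)=2>1 -> COPY to pp3. 4 ppages; refcounts: pp0:1 pp1:1 pp2:1 pp3:1
Op 4: fork(P1) -> P2. 4 ppages; refcounts: pp0:2 pp1:2 pp2:1 pp3:1
Op 5: write(P0, v1, 116). refcount(pp3)=1 -> write in place. 4 ppages; refcounts: pp0:2 pp1:2 pp2:1 pp3:1
Op 6: read(P1, v1) -> 24. No state change.
Op 7: fork(P1) -> P3. 4 ppages; refcounts: pp0:3 pp1:3 pp2:1 pp3:1
Op 8: write(P0, v1, 136). refcount(pp3)=1 -> write in place. 4 ppages; refcounts: pp0:3 pp1:3 pp2:1 pp3:1
Op 9: read(P0, v1) -> 136. No state change.

yes yes no no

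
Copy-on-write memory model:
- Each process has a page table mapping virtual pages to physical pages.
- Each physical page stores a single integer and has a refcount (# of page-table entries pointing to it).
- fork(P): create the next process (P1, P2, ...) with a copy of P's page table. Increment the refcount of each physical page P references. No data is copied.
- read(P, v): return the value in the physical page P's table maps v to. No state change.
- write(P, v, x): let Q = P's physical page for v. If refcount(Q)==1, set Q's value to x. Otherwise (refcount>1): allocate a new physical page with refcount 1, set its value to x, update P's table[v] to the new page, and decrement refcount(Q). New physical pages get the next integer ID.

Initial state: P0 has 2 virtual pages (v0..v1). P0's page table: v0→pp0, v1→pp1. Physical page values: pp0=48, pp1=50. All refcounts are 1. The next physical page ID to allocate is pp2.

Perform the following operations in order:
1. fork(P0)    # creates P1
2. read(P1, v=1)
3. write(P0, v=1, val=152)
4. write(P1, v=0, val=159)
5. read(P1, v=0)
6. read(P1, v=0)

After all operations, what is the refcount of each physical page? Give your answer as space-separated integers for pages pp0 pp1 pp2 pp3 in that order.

Answer: 1 1 1 1

Derivation:
Op 1: fork(P0) -> P1. 2 ppages; refcounts: pp0:2 pp1:2
Op 2: read(P1, v1) -> 50. No state change.
Op 3: write(P0, v1, 152). refcount(pp1)=2>1 -> COPY to pp2. 3 ppages; refcounts: pp0:2 pp1:1 pp2:1
Op 4: write(P1, v0, 159). refcount(pp0)=2>1 -> COPY to pp3. 4 ppages; refcounts: pp0:1 pp1:1 pp2:1 pp3:1
Op 5: read(P1, v0) -> 159. No state change.
Op 6: read(P1, v0) -> 159. No state change.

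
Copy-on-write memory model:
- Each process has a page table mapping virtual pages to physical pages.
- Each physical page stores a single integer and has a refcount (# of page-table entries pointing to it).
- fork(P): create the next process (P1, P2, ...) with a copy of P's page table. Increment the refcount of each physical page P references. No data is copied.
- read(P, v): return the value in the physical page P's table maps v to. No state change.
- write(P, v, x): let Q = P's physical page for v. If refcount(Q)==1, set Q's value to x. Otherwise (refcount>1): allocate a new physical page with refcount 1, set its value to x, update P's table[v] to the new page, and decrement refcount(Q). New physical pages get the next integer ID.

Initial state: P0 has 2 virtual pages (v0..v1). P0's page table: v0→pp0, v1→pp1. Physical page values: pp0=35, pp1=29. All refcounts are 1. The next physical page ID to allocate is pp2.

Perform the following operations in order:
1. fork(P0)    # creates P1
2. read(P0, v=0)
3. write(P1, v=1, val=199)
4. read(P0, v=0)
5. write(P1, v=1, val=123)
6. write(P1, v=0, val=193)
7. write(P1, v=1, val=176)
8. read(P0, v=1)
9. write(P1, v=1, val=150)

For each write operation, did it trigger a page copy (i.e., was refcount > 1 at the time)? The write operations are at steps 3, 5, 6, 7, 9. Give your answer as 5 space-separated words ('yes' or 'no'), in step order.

Op 1: fork(P0) -> P1. 2 ppages; refcounts: pp0:2 pp1:2
Op 2: read(P0, v0) -> 35. No state change.
Op 3: write(P1, v1, 199). refcount(pp1)=2>1 -> COPY to pp2. 3 ppages; refcounts: pp0:2 pp1:1 pp2:1
Op 4: read(P0, v0) -> 35. No state change.
Op 5: write(P1, v1, 123). refcount(pp2)=1 -> write in place. 3 ppages; refcounts: pp0:2 pp1:1 pp2:1
Op 6: write(P1, v0, 193). refcount(pp0)=2>1 -> COPY to pp3. 4 ppages; refcounts: pp0:1 pp1:1 pp2:1 pp3:1
Op 7: write(P1, v1, 176). refcount(pp2)=1 -> write in place. 4 ppages; refcounts: pp0:1 pp1:1 pp2:1 pp3:1
Op 8: read(P0, v1) -> 29. No state change.
Op 9: write(P1, v1, 150). refcount(pp2)=1 -> write in place. 4 ppages; refcounts: pp0:1 pp1:1 pp2:1 pp3:1

yes no yes no no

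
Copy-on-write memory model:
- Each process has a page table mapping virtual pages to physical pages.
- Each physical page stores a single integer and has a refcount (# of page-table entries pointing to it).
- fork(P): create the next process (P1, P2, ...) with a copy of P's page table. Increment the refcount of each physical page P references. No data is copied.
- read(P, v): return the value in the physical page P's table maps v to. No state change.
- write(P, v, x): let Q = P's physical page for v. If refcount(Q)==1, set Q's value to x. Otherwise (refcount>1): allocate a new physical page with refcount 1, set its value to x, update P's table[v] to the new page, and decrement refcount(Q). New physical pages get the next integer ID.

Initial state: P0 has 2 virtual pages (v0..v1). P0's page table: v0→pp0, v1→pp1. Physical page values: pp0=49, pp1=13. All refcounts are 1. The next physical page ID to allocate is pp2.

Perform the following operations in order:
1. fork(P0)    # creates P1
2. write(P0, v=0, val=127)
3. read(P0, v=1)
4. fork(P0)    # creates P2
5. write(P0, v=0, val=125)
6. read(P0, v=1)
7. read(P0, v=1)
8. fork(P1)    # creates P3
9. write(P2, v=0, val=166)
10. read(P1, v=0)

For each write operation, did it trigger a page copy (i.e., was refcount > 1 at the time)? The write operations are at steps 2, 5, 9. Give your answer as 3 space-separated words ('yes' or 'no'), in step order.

Op 1: fork(P0) -> P1. 2 ppages; refcounts: pp0:2 pp1:2
Op 2: write(P0, v0, 127). refcount(pp0)=2>1 -> COPY to pp2. 3 ppages; refcounts: pp0:1 pp1:2 pp2:1
Op 3: read(P0, v1) -> 13. No state change.
Op 4: fork(P0) -> P2. 3 ppages; refcounts: pp0:1 pp1:3 pp2:2
Op 5: write(P0, v0, 125). refcount(pp2)=2>1 -> COPY to pp3. 4 ppages; refcounts: pp0:1 pp1:3 pp2:1 pp3:1
Op 6: read(P0, v1) -> 13. No state change.
Op 7: read(P0, v1) -> 13. No state change.
Op 8: fork(P1) -> P3. 4 ppages; refcounts: pp0:2 pp1:4 pp2:1 pp3:1
Op 9: write(P2, v0, 166). refcount(pp2)=1 -> write in place. 4 ppages; refcounts: pp0:2 pp1:4 pp2:1 pp3:1
Op 10: read(P1, v0) -> 49. No state change.

yes yes no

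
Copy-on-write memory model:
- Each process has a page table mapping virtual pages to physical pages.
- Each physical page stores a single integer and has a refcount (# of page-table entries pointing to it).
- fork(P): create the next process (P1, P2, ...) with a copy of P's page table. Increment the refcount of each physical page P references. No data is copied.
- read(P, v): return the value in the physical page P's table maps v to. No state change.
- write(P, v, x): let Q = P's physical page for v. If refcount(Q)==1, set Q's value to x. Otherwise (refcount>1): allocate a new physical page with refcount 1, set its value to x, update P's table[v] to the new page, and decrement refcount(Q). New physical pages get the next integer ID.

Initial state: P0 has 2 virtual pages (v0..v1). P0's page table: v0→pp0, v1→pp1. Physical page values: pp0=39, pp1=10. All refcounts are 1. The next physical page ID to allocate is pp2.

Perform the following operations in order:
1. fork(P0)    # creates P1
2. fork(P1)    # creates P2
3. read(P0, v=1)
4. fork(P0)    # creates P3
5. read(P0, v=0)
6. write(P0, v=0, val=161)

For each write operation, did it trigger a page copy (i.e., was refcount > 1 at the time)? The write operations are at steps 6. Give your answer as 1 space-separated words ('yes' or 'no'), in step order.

Op 1: fork(P0) -> P1. 2 ppages; refcounts: pp0:2 pp1:2
Op 2: fork(P1) -> P2. 2 ppages; refcounts: pp0:3 pp1:3
Op 3: read(P0, v1) -> 10. No state change.
Op 4: fork(P0) -> P3. 2 ppages; refcounts: pp0:4 pp1:4
Op 5: read(P0, v0) -> 39. No state change.
Op 6: write(P0, v0, 161). refcount(pp0)=4>1 -> COPY to pp2. 3 ppages; refcounts: pp0:3 pp1:4 pp2:1

yes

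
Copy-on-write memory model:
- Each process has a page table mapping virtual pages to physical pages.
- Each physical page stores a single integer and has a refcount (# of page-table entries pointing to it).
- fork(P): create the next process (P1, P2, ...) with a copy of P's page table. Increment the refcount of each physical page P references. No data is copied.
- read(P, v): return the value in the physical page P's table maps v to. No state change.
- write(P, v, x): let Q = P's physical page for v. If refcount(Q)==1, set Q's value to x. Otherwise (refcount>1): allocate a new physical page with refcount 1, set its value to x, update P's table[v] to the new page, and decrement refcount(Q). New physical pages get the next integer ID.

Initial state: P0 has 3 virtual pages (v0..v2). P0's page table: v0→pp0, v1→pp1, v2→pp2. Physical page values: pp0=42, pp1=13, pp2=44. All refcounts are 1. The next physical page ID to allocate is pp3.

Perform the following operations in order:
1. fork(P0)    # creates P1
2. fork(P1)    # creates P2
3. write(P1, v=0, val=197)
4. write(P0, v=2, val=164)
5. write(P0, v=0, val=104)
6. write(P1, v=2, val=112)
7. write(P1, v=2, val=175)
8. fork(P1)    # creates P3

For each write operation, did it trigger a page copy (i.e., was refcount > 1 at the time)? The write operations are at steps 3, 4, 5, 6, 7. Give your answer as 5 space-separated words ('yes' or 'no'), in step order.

Op 1: fork(P0) -> P1. 3 ppages; refcounts: pp0:2 pp1:2 pp2:2
Op 2: fork(P1) -> P2. 3 ppages; refcounts: pp0:3 pp1:3 pp2:3
Op 3: write(P1, v0, 197). refcount(pp0)=3>1 -> COPY to pp3. 4 ppages; refcounts: pp0:2 pp1:3 pp2:3 pp3:1
Op 4: write(P0, v2, 164). refcount(pp2)=3>1 -> COPY to pp4. 5 ppages; refcounts: pp0:2 pp1:3 pp2:2 pp3:1 pp4:1
Op 5: write(P0, v0, 104). refcount(pp0)=2>1 -> COPY to pp5. 6 ppages; refcounts: pp0:1 pp1:3 pp2:2 pp3:1 pp4:1 pp5:1
Op 6: write(P1, v2, 112). refcount(pp2)=2>1 -> COPY to pp6. 7 ppages; refcounts: pp0:1 pp1:3 pp2:1 pp3:1 pp4:1 pp5:1 pp6:1
Op 7: write(P1, v2, 175). refcount(pp6)=1 -> write in place. 7 ppages; refcounts: pp0:1 pp1:3 pp2:1 pp3:1 pp4:1 pp5:1 pp6:1
Op 8: fork(P1) -> P3. 7 ppages; refcounts: pp0:1 pp1:4 pp2:1 pp3:2 pp4:1 pp5:1 pp6:2

yes yes yes yes no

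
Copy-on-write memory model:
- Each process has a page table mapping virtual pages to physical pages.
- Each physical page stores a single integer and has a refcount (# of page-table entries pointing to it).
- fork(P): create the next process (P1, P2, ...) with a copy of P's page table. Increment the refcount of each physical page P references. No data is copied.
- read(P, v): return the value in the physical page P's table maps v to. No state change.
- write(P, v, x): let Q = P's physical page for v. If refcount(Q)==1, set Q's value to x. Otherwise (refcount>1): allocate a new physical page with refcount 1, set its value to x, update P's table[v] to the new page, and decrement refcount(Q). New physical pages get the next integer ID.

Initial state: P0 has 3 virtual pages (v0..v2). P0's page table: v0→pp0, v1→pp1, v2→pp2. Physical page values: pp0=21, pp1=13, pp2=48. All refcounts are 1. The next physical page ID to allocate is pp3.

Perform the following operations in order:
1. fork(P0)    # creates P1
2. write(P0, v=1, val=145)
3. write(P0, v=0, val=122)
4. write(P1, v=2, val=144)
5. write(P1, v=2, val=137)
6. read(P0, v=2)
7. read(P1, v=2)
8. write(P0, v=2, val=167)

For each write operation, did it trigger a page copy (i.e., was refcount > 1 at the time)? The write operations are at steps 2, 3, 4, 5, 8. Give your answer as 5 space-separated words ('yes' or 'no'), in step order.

Op 1: fork(P0) -> P1. 3 ppages; refcounts: pp0:2 pp1:2 pp2:2
Op 2: write(P0, v1, 145). refcount(pp1)=2>1 -> COPY to pp3. 4 ppages; refcounts: pp0:2 pp1:1 pp2:2 pp3:1
Op 3: write(P0, v0, 122). refcount(pp0)=2>1 -> COPY to pp4. 5 ppages; refcounts: pp0:1 pp1:1 pp2:2 pp3:1 pp4:1
Op 4: write(P1, v2, 144). refcount(pp2)=2>1 -> COPY to pp5. 6 ppages; refcounts: pp0:1 pp1:1 pp2:1 pp3:1 pp4:1 pp5:1
Op 5: write(P1, v2, 137). refcount(pp5)=1 -> write in place. 6 ppages; refcounts: pp0:1 pp1:1 pp2:1 pp3:1 pp4:1 pp5:1
Op 6: read(P0, v2) -> 48. No state change.
Op 7: read(P1, v2) -> 137. No state change.
Op 8: write(P0, v2, 167). refcount(pp2)=1 -> write in place. 6 ppages; refcounts: pp0:1 pp1:1 pp2:1 pp3:1 pp4:1 pp5:1

yes yes yes no no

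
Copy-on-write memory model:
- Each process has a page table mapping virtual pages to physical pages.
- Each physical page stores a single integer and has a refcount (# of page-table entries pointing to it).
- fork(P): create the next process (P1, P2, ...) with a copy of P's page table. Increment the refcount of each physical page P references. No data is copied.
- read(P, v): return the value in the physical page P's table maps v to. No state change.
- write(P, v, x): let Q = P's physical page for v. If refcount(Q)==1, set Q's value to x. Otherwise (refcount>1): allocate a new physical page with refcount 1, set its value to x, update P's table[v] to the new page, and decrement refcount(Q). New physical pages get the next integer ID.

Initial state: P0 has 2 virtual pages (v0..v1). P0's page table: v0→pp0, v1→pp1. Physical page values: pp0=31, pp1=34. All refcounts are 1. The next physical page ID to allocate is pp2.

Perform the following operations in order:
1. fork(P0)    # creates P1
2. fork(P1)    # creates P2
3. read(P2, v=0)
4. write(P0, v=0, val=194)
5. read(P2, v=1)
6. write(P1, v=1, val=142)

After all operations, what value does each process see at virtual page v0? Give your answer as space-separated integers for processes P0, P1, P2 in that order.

Answer: 194 31 31

Derivation:
Op 1: fork(P0) -> P1. 2 ppages; refcounts: pp0:2 pp1:2
Op 2: fork(P1) -> P2. 2 ppages; refcounts: pp0:3 pp1:3
Op 3: read(P2, v0) -> 31. No state change.
Op 4: write(P0, v0, 194). refcount(pp0)=3>1 -> COPY to pp2. 3 ppages; refcounts: pp0:2 pp1:3 pp2:1
Op 5: read(P2, v1) -> 34. No state change.
Op 6: write(P1, v1, 142). refcount(pp1)=3>1 -> COPY to pp3. 4 ppages; refcounts: pp0:2 pp1:2 pp2:1 pp3:1
P0: v0 -> pp2 = 194
P1: v0 -> pp0 = 31
P2: v0 -> pp0 = 31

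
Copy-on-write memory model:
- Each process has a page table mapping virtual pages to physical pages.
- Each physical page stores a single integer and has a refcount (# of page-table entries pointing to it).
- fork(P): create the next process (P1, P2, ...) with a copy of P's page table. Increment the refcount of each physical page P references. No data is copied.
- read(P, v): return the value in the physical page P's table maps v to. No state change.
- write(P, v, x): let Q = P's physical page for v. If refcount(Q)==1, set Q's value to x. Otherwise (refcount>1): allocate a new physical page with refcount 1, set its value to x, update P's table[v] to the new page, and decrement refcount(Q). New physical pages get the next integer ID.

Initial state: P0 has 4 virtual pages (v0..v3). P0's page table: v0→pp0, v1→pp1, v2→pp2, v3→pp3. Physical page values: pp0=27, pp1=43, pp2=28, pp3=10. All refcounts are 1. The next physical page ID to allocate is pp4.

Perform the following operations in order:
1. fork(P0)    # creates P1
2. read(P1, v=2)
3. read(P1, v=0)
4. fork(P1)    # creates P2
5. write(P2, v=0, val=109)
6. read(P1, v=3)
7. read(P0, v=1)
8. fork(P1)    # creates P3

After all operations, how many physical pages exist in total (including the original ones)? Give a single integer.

Answer: 5

Derivation:
Op 1: fork(P0) -> P1. 4 ppages; refcounts: pp0:2 pp1:2 pp2:2 pp3:2
Op 2: read(P1, v2) -> 28. No state change.
Op 3: read(P1, v0) -> 27. No state change.
Op 4: fork(P1) -> P2. 4 ppages; refcounts: pp0:3 pp1:3 pp2:3 pp3:3
Op 5: write(P2, v0, 109). refcount(pp0)=3>1 -> COPY to pp4. 5 ppages; refcounts: pp0:2 pp1:3 pp2:3 pp3:3 pp4:1
Op 6: read(P1, v3) -> 10. No state change.
Op 7: read(P0, v1) -> 43. No state change.
Op 8: fork(P1) -> P3. 5 ppages; refcounts: pp0:3 pp1:4 pp2:4 pp3:4 pp4:1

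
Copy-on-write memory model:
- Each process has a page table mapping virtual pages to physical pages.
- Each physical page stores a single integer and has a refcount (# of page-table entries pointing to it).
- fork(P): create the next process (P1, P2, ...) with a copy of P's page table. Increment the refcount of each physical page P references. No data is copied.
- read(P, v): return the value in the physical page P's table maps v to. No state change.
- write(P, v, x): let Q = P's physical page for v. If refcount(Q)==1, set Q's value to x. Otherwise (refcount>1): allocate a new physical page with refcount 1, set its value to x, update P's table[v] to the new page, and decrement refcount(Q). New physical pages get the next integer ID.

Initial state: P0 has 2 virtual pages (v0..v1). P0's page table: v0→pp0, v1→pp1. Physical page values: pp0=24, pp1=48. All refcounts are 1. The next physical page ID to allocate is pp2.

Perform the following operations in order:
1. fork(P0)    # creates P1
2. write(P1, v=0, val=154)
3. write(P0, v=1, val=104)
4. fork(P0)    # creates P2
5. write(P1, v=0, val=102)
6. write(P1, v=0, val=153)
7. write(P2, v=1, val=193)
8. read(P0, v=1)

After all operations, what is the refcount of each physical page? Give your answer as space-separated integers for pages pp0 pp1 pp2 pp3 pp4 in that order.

Op 1: fork(P0) -> P1. 2 ppages; refcounts: pp0:2 pp1:2
Op 2: write(P1, v0, 154). refcount(pp0)=2>1 -> COPY to pp2. 3 ppages; refcounts: pp0:1 pp1:2 pp2:1
Op 3: write(P0, v1, 104). refcount(pp1)=2>1 -> COPY to pp3. 4 ppages; refcounts: pp0:1 pp1:1 pp2:1 pp3:1
Op 4: fork(P0) -> P2. 4 ppages; refcounts: pp0:2 pp1:1 pp2:1 pp3:2
Op 5: write(P1, v0, 102). refcount(pp2)=1 -> write in place. 4 ppages; refcounts: pp0:2 pp1:1 pp2:1 pp3:2
Op 6: write(P1, v0, 153). refcount(pp2)=1 -> write in place. 4 ppages; refcounts: pp0:2 pp1:1 pp2:1 pp3:2
Op 7: write(P2, v1, 193). refcount(pp3)=2>1 -> COPY to pp4. 5 ppages; refcounts: pp0:2 pp1:1 pp2:1 pp3:1 pp4:1
Op 8: read(P0, v1) -> 104. No state change.

Answer: 2 1 1 1 1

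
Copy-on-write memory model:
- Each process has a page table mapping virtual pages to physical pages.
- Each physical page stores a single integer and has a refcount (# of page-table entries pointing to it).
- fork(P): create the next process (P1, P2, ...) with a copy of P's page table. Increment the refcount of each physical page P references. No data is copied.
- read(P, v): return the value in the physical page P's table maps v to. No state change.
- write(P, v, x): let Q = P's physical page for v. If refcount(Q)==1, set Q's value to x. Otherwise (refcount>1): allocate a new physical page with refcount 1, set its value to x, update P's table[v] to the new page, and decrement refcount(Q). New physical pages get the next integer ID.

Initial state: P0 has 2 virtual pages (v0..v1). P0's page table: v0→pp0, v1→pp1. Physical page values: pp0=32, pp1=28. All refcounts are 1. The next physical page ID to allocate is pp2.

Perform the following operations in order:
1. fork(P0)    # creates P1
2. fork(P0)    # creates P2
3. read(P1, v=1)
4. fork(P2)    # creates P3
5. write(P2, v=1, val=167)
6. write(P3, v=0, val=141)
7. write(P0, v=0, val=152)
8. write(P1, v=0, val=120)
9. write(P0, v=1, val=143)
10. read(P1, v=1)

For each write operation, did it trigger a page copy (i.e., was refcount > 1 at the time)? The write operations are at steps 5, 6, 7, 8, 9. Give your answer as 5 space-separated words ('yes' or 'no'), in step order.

Op 1: fork(P0) -> P1. 2 ppages; refcounts: pp0:2 pp1:2
Op 2: fork(P0) -> P2. 2 ppages; refcounts: pp0:3 pp1:3
Op 3: read(P1, v1) -> 28. No state change.
Op 4: fork(P2) -> P3. 2 ppages; refcounts: pp0:4 pp1:4
Op 5: write(P2, v1, 167). refcount(pp1)=4>1 -> COPY to pp2. 3 ppages; refcounts: pp0:4 pp1:3 pp2:1
Op 6: write(P3, v0, 141). refcount(pp0)=4>1 -> COPY to pp3. 4 ppages; refcounts: pp0:3 pp1:3 pp2:1 pp3:1
Op 7: write(P0, v0, 152). refcount(pp0)=3>1 -> COPY to pp4. 5 ppages; refcounts: pp0:2 pp1:3 pp2:1 pp3:1 pp4:1
Op 8: write(P1, v0, 120). refcount(pp0)=2>1 -> COPY to pp5. 6 ppages; refcounts: pp0:1 pp1:3 pp2:1 pp3:1 pp4:1 pp5:1
Op 9: write(P0, v1, 143). refcount(pp1)=3>1 -> COPY to pp6. 7 ppages; refcounts: pp0:1 pp1:2 pp2:1 pp3:1 pp4:1 pp5:1 pp6:1
Op 10: read(P1, v1) -> 28. No state change.

yes yes yes yes yes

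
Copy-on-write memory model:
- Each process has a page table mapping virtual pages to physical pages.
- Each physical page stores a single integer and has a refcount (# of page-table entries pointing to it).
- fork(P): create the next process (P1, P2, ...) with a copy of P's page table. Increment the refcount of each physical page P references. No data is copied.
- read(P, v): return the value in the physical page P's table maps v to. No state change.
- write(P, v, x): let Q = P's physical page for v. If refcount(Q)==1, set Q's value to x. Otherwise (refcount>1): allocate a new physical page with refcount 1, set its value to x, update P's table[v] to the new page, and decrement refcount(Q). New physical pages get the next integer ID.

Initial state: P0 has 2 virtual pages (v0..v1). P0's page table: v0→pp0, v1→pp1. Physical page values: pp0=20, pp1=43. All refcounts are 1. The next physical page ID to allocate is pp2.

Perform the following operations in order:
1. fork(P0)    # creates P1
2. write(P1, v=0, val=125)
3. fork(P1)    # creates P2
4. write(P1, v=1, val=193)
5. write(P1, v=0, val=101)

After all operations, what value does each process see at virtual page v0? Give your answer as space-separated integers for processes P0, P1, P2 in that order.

Op 1: fork(P0) -> P1. 2 ppages; refcounts: pp0:2 pp1:2
Op 2: write(P1, v0, 125). refcount(pp0)=2>1 -> COPY to pp2. 3 ppages; refcounts: pp0:1 pp1:2 pp2:1
Op 3: fork(P1) -> P2. 3 ppages; refcounts: pp0:1 pp1:3 pp2:2
Op 4: write(P1, v1, 193). refcount(pp1)=3>1 -> COPY to pp3. 4 ppages; refcounts: pp0:1 pp1:2 pp2:2 pp3:1
Op 5: write(P1, v0, 101). refcount(pp2)=2>1 -> COPY to pp4. 5 ppages; refcounts: pp0:1 pp1:2 pp2:1 pp3:1 pp4:1
P0: v0 -> pp0 = 20
P1: v0 -> pp4 = 101
P2: v0 -> pp2 = 125

Answer: 20 101 125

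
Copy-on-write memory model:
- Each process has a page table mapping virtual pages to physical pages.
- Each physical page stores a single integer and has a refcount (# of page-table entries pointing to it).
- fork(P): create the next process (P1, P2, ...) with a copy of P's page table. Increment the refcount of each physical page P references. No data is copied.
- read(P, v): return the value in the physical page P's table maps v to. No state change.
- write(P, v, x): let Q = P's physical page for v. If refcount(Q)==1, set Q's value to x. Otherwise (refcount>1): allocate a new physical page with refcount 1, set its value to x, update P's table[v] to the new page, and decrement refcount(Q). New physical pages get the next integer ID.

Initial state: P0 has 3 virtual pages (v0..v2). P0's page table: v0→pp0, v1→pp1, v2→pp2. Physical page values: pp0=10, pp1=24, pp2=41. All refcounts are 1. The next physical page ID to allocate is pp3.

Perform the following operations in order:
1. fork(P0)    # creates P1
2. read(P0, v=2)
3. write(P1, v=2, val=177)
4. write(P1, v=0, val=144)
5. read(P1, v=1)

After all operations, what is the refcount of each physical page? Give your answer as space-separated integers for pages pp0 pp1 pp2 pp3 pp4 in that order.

Op 1: fork(P0) -> P1. 3 ppages; refcounts: pp0:2 pp1:2 pp2:2
Op 2: read(P0, v2) -> 41. No state change.
Op 3: write(P1, v2, 177). refcount(pp2)=2>1 -> COPY to pp3. 4 ppages; refcounts: pp0:2 pp1:2 pp2:1 pp3:1
Op 4: write(P1, v0, 144). refcount(pp0)=2>1 -> COPY to pp4. 5 ppages; refcounts: pp0:1 pp1:2 pp2:1 pp3:1 pp4:1
Op 5: read(P1, v1) -> 24. No state change.

Answer: 1 2 1 1 1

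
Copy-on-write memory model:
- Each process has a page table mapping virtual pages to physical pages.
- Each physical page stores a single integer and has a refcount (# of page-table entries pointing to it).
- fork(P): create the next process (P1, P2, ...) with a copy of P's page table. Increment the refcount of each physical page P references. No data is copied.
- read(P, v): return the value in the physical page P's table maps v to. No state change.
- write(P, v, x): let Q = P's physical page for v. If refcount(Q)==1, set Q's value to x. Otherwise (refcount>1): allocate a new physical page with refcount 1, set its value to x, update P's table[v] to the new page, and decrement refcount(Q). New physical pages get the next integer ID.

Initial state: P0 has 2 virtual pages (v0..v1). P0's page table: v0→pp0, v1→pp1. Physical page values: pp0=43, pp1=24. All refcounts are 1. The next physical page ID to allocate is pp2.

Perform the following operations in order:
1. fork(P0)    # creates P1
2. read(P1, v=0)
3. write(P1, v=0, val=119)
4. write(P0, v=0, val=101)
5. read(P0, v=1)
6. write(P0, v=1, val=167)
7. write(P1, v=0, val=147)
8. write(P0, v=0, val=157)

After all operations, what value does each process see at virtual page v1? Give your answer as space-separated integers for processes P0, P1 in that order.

Answer: 167 24

Derivation:
Op 1: fork(P0) -> P1. 2 ppages; refcounts: pp0:2 pp1:2
Op 2: read(P1, v0) -> 43. No state change.
Op 3: write(P1, v0, 119). refcount(pp0)=2>1 -> COPY to pp2. 3 ppages; refcounts: pp0:1 pp1:2 pp2:1
Op 4: write(P0, v0, 101). refcount(pp0)=1 -> write in place. 3 ppages; refcounts: pp0:1 pp1:2 pp2:1
Op 5: read(P0, v1) -> 24. No state change.
Op 6: write(P0, v1, 167). refcount(pp1)=2>1 -> COPY to pp3. 4 ppages; refcounts: pp0:1 pp1:1 pp2:1 pp3:1
Op 7: write(P1, v0, 147). refcount(pp2)=1 -> write in place. 4 ppages; refcounts: pp0:1 pp1:1 pp2:1 pp3:1
Op 8: write(P0, v0, 157). refcount(pp0)=1 -> write in place. 4 ppages; refcounts: pp0:1 pp1:1 pp2:1 pp3:1
P0: v1 -> pp3 = 167
P1: v1 -> pp1 = 24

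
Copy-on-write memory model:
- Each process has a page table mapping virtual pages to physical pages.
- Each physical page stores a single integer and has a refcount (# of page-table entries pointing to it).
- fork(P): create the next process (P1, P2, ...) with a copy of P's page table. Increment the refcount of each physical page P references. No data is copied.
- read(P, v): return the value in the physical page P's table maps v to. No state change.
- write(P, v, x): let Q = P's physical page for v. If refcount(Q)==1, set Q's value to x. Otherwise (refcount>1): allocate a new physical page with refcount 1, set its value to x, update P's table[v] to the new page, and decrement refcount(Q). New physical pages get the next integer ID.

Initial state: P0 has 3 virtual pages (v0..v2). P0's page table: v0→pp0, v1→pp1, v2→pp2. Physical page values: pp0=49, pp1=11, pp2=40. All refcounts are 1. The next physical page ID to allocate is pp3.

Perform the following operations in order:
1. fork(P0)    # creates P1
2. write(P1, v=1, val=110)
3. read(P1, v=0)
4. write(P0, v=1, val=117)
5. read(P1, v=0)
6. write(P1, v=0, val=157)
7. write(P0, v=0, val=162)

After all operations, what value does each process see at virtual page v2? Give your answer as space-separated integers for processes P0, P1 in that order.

Op 1: fork(P0) -> P1. 3 ppages; refcounts: pp0:2 pp1:2 pp2:2
Op 2: write(P1, v1, 110). refcount(pp1)=2>1 -> COPY to pp3. 4 ppages; refcounts: pp0:2 pp1:1 pp2:2 pp3:1
Op 3: read(P1, v0) -> 49. No state change.
Op 4: write(P0, v1, 117). refcount(pp1)=1 -> write in place. 4 ppages; refcounts: pp0:2 pp1:1 pp2:2 pp3:1
Op 5: read(P1, v0) -> 49. No state change.
Op 6: write(P1, v0, 157). refcount(pp0)=2>1 -> COPY to pp4. 5 ppages; refcounts: pp0:1 pp1:1 pp2:2 pp3:1 pp4:1
Op 7: write(P0, v0, 162). refcount(pp0)=1 -> write in place. 5 ppages; refcounts: pp0:1 pp1:1 pp2:2 pp3:1 pp4:1
P0: v2 -> pp2 = 40
P1: v2 -> pp2 = 40

Answer: 40 40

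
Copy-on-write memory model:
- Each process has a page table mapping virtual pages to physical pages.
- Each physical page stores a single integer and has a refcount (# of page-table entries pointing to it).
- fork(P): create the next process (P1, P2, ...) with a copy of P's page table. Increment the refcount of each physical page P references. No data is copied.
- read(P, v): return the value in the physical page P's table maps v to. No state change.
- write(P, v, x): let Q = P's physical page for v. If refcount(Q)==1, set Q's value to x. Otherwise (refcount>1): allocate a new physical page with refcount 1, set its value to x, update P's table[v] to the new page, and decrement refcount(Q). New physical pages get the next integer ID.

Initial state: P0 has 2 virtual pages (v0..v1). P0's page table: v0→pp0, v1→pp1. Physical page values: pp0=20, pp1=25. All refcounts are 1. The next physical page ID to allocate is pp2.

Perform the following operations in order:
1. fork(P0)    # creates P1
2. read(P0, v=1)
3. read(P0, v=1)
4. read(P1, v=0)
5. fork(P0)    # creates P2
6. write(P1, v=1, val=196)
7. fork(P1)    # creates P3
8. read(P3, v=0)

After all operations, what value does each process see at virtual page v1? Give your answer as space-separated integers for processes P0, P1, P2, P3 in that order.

Answer: 25 196 25 196

Derivation:
Op 1: fork(P0) -> P1. 2 ppages; refcounts: pp0:2 pp1:2
Op 2: read(P0, v1) -> 25. No state change.
Op 3: read(P0, v1) -> 25. No state change.
Op 4: read(P1, v0) -> 20. No state change.
Op 5: fork(P0) -> P2. 2 ppages; refcounts: pp0:3 pp1:3
Op 6: write(P1, v1, 196). refcount(pp1)=3>1 -> COPY to pp2. 3 ppages; refcounts: pp0:3 pp1:2 pp2:1
Op 7: fork(P1) -> P3. 3 ppages; refcounts: pp0:4 pp1:2 pp2:2
Op 8: read(P3, v0) -> 20. No state change.
P0: v1 -> pp1 = 25
P1: v1 -> pp2 = 196
P2: v1 -> pp1 = 25
P3: v1 -> pp2 = 196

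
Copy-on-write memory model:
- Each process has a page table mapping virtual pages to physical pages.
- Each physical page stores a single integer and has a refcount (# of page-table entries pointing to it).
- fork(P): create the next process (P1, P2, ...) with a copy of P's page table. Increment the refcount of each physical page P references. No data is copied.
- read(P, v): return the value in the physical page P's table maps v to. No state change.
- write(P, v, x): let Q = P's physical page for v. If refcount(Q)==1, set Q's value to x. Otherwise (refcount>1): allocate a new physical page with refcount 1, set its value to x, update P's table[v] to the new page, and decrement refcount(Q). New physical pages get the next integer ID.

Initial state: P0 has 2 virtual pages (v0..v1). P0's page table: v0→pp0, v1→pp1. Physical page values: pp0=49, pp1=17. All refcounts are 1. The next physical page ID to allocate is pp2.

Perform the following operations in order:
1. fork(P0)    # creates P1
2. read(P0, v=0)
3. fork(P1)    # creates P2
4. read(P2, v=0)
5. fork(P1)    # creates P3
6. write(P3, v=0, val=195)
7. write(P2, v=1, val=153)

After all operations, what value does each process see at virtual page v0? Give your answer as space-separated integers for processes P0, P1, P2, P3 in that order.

Answer: 49 49 49 195

Derivation:
Op 1: fork(P0) -> P1. 2 ppages; refcounts: pp0:2 pp1:2
Op 2: read(P0, v0) -> 49. No state change.
Op 3: fork(P1) -> P2. 2 ppages; refcounts: pp0:3 pp1:3
Op 4: read(P2, v0) -> 49. No state change.
Op 5: fork(P1) -> P3. 2 ppages; refcounts: pp0:4 pp1:4
Op 6: write(P3, v0, 195). refcount(pp0)=4>1 -> COPY to pp2. 3 ppages; refcounts: pp0:3 pp1:4 pp2:1
Op 7: write(P2, v1, 153). refcount(pp1)=4>1 -> COPY to pp3. 4 ppages; refcounts: pp0:3 pp1:3 pp2:1 pp3:1
P0: v0 -> pp0 = 49
P1: v0 -> pp0 = 49
P2: v0 -> pp0 = 49
P3: v0 -> pp2 = 195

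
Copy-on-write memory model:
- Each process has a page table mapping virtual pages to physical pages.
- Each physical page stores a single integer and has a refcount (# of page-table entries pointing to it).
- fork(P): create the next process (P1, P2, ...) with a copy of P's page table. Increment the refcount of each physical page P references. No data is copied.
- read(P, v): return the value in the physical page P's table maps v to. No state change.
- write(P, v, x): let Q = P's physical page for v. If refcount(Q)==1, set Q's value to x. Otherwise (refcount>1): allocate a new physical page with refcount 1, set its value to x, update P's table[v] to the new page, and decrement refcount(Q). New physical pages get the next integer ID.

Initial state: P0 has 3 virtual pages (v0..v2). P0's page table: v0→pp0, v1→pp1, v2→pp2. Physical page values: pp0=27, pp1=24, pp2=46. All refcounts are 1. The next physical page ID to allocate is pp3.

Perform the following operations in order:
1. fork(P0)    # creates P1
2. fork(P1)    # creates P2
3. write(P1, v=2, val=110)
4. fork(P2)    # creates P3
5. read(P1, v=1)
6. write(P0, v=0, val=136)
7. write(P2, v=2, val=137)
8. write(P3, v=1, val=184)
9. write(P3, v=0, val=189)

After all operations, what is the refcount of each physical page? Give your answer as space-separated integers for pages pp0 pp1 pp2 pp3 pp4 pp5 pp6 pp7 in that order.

Op 1: fork(P0) -> P1. 3 ppages; refcounts: pp0:2 pp1:2 pp2:2
Op 2: fork(P1) -> P2. 3 ppages; refcounts: pp0:3 pp1:3 pp2:3
Op 3: write(P1, v2, 110). refcount(pp2)=3>1 -> COPY to pp3. 4 ppages; refcounts: pp0:3 pp1:3 pp2:2 pp3:1
Op 4: fork(P2) -> P3. 4 ppages; refcounts: pp0:4 pp1:4 pp2:3 pp3:1
Op 5: read(P1, v1) -> 24. No state change.
Op 6: write(P0, v0, 136). refcount(pp0)=4>1 -> COPY to pp4. 5 ppages; refcounts: pp0:3 pp1:4 pp2:3 pp3:1 pp4:1
Op 7: write(P2, v2, 137). refcount(pp2)=3>1 -> COPY to pp5. 6 ppages; refcounts: pp0:3 pp1:4 pp2:2 pp3:1 pp4:1 pp5:1
Op 8: write(P3, v1, 184). refcount(pp1)=4>1 -> COPY to pp6. 7 ppages; refcounts: pp0:3 pp1:3 pp2:2 pp3:1 pp4:1 pp5:1 pp6:1
Op 9: write(P3, v0, 189). refcount(pp0)=3>1 -> COPY to pp7. 8 ppages; refcounts: pp0:2 pp1:3 pp2:2 pp3:1 pp4:1 pp5:1 pp6:1 pp7:1

Answer: 2 3 2 1 1 1 1 1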